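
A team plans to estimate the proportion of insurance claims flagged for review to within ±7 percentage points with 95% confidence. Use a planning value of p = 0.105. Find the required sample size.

For a proportion with margin E = 0.07 at 95% confidence, z = 1.960.
n = p̂(1−p̂)(z/E)² = 0.105 × 0.895 × (1.960/0.07)² = 73.68
Round up: n = 74.

74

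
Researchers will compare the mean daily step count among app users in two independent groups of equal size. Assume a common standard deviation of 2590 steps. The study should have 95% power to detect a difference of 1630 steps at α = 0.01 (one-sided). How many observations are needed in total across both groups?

For two equal groups, n per group = 2·((z_α + z_β)·σ/δ)².
z_α = 2.326; z_β = 1.645 (power 95%).
n = 2 × (3.971 × 2590 / 1630)² = 2 × 39.81 = 79.62
Round up: n = 80 per group.
Total across both groups: 2 × 80 = 160.

160 total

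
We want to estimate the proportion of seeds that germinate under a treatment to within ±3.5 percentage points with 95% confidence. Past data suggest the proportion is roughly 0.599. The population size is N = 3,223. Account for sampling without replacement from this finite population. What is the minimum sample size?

611

For a proportion with margin E = 0.035 at 95% confidence, z = 1.960.
n = p̂(1−p̂)(z/E)² = 0.599 × 0.401 × (1.960/0.035)² = 753.26 — call this n₀.
Finite-population correction with N = 3,223: n = n₀ / (1 + (n₀−1)/N) = 753.26 / 1.233 = 610.92
Round up: n = 611.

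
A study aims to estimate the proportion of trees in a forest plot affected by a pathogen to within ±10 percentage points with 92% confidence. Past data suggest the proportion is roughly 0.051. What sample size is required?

For a proportion with margin E = 0.1 at 92% confidence, z = 1.751.
n = p̂(1−p̂)(z/E)² = 0.051 × 0.949 × (1.751/0.1)² = 14.84
Round up: n = 15.

n = 15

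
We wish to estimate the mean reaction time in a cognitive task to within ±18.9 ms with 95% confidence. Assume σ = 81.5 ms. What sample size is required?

72

For a mean, the margin of error is E = z·σ/√n, so n = (zσ/E)².
At 95% confidence, z = 1.960.
n = (1.960 × 81.5 / 18.9)² = 71.43
Round up: n = 72.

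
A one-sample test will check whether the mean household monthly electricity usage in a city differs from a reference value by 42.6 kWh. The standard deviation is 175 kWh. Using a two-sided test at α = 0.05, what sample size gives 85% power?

For a one-sample z-test, n = ((z_{α/2} + z_β)·σ/δ)².
z_{α/2} = 1.960 (two-sided α = 0.05); z_β = 1.036 (power 85% → β = 0.15).
n = (2.996 × 175 / 42.6)² = 151.47
Round up: n = 152.

n = 152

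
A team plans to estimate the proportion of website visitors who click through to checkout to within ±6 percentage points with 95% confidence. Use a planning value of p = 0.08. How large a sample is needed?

79

For a proportion with margin E = 0.06 at 95% confidence, z = 1.960.
n = p̂(1−p̂)(z/E)² = 0.08 × 0.92 × (1.960/0.06)² = 78.54
Round up: n = 79.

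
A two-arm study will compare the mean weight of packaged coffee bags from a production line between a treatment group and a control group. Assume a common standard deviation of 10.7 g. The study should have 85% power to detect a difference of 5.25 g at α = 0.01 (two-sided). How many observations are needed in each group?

109 per group

For two equal groups, n per group = 2·((z_{α/2} + z_β)·σ/δ)².
z_{α/2} = 2.576; z_β = 1.036 (power 85%).
n = 2 × (3.612 × 10.7 / 5.25)² = 2 × 54.19 = 108.38
Round up: n = 109 per group.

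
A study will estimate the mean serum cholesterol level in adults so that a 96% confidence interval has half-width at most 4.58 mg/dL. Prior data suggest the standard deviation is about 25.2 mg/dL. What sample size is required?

128

For a mean, the margin of error is E = z·σ/√n, so n = (zσ/E)².
At 96% confidence, z = 2.054.
n = (2.054 × 25.2 / 4.58)² = 127.72
Round up: n = 128.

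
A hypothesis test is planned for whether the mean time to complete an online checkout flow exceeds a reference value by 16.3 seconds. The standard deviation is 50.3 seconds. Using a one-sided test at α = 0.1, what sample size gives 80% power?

n = 43

For a one-sample z-test, n = ((z_α + z_β)·σ/δ)².
z_α = 1.282 (one-sided α = 0.1); z_β = 0.842 (power 80% → β = 0.2).
n = (2.124 × 50.3 / 16.3)² = 42.96
Round up: n = 43.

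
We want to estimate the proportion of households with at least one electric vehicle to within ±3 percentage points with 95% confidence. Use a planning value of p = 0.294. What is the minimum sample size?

For a proportion with margin E = 0.03 at 95% confidence, z = 1.960.
n = p̂(1−p̂)(z/E)² = 0.294 × 0.706 × (1.960/0.03)² = 885.98
Round up: n = 886.

886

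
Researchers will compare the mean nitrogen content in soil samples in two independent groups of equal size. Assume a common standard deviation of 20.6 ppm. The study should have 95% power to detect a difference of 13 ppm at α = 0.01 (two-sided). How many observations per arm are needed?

For two equal groups, n per group = 2·((z_{α/2} + z_β)·σ/δ)².
z_{α/2} = 2.576; z_β = 1.645 (power 95%).
n = 2 × (4.221 × 20.6 / 13)² = 2 × 44.74 = 89.48
Round up: n = 90 per group.

90 per group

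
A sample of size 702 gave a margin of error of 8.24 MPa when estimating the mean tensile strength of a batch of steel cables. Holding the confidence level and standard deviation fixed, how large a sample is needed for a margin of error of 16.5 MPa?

n = 176

Margin of error scales as 1/√n, so n₂ = n₁·(E₁/E₂)².
n₂ = 702 × (8.24/16.5)² = 702 × 0.2494 = 175.08
Round up: n₂ = 176.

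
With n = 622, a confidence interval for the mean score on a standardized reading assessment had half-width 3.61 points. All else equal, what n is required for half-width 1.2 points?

n = 5630

Margin of error scales as 1/√n, so n₂ = n₁·(E₁/E₂)².
n₂ = 622 × (3.61/1.2)² = 622 × 9.05 = 5629.10
Round up: n₂ = 5630.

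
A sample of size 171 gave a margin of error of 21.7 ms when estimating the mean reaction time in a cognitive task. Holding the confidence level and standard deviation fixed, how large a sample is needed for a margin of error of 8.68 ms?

Margin of error scales as 1/√n, so n₂ = n₁·(E₁/E₂)².
n₂ = 171 × (21.7/8.68)² = 171 × 6.25 = 1068.75
Round up: n₂ = 1069.

1069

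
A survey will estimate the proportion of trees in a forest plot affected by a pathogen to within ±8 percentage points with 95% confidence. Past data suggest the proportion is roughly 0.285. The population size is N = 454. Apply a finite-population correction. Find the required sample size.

For a proportion with margin E = 0.08 at 95% confidence, z = 1.960.
n = p̂(1−p̂)(z/E)² = 0.285 × 0.715 × (1.960/0.08)² = 122.32 — call this n₀.
Finite-population correction with N = 454: n = n₀ / (1 + (n₀−1)/N) = 122.32 / 1.267 = 96.54
Round up: n = 97.

97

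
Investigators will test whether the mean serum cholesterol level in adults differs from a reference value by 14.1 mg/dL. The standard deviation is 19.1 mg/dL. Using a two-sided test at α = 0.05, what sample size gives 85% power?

17

For a one-sample z-test, n = ((z_{α/2} + z_β)·σ/δ)².
z_{α/2} = 1.960 (two-sided α = 0.05); z_β = 1.036 (power 85% → β = 0.15).
n = (2.996 × 19.1 / 14.1)² = 16.47
Round up: n = 17.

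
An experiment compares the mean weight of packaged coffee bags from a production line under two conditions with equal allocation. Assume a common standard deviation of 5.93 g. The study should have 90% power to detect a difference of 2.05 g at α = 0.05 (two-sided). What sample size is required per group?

176 per group

For two equal groups, n per group = 2·((z_{α/2} + z_β)·σ/δ)².
z_{α/2} = 1.960; z_β = 1.282 (power 90%).
n = 2 × (3.242 × 5.93 / 2.05)² = 2 × 87.95 = 175.90
Round up: n = 176 per group.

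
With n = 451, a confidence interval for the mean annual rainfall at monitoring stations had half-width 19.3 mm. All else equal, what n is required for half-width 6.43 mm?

4064

Margin of error scales as 1/√n, so n₂ = n₁·(E₁/E₂)².
n₂ = 451 × (19.3/6.43)² = 451 × 9.009 = 4063.06
Round up: n₂ = 4064.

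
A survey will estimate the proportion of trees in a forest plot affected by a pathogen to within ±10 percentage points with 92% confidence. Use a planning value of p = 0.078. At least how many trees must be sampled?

23

For a proportion with margin E = 0.1 at 92% confidence, z = 1.751.
n = p̂(1−p̂)(z/E)² = 0.078 × 0.922 × (1.751/0.1)² = 22.05
Round up: n = 23.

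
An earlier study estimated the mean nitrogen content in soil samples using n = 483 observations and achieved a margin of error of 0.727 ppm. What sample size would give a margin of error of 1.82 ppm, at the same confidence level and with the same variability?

Margin of error scales as 1/√n, so n₂ = n₁·(E₁/E₂)².
n₂ = 483 × (0.727/1.82)² = 483 × 0.1596 = 77.09
Round up: n₂ = 78.

78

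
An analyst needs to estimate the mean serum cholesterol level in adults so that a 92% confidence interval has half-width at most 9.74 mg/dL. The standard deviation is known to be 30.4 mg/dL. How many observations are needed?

30

For a mean, the margin of error is E = z·σ/√n, so n = (zσ/E)².
At 92% confidence, z = 1.751.
n = (1.751 × 30.4 / 9.74)² = 29.87
Round up: n = 30.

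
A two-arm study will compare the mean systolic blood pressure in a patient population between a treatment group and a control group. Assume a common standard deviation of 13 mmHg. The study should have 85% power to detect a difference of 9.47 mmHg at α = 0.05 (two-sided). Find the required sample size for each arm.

34 per group

For two equal groups, n per group = 2·((z_{α/2} + z_β)·σ/δ)².
z_{α/2} = 1.960; z_β = 1.036 (power 85%).
n = 2 × (2.996 × 13 / 9.47)² = 2 × 16.91 = 33.82
Round up: n = 34 per group.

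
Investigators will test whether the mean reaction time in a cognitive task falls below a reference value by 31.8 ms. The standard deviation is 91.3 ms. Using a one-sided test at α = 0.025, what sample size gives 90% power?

For a one-sample z-test, n = ((z_α + z_β)·σ/δ)².
z_α = 1.960 (one-sided α = 0.025); z_β = 1.282 (power 90% → β = 0.1).
n = (3.242 × 91.3 / 31.8)² = 86.64
Round up: n = 87.

87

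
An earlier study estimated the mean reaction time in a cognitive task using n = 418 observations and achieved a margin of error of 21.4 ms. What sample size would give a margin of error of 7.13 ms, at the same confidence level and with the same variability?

n = 3766

Margin of error scales as 1/√n, so n₂ = n₁·(E₁/E₂)².
n₂ = 418 × (21.4/7.13)² = 418 × 9.008 = 3765.34
Round up: n₂ = 3766.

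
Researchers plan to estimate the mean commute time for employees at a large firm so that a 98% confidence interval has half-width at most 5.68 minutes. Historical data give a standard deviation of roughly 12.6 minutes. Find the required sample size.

For a mean, the margin of error is E = z·σ/√n, so n = (zσ/E)².
At 98% confidence, z = 2.326.
n = (2.326 × 12.6 / 5.68)² = 26.62
Round up: n = 27.

27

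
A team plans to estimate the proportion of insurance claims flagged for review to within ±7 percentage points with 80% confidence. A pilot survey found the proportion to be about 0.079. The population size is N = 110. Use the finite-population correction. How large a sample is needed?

21

For a proportion with margin E = 0.07 at 80% confidence, z = 1.282.
n = p̂(1−p̂)(z/E)² = 0.079 × 0.921 × (1.282/0.07)² = 24.40 — call this n₀.
Finite-population correction with N = 110: n = n₀ / (1 + (n₀−1)/N) = 24.40 / 1.213 = 20.12
Round up: n = 21.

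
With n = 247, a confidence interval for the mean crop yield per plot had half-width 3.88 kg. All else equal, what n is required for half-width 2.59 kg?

555

Margin of error scales as 1/√n, so n₂ = n₁·(E₁/E₂)².
n₂ = 247 × (3.88/2.59)² = 247 × 2.244 = 554.27
Round up: n₂ = 555.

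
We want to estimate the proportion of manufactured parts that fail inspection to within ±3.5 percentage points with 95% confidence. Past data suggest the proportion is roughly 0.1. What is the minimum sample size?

n = 283

For a proportion with margin E = 0.035 at 95% confidence, z = 1.960.
n = p̂(1−p̂)(z/E)² = 0.1 × 0.9 × (1.960/0.035)² = 282.24
Round up: n = 283.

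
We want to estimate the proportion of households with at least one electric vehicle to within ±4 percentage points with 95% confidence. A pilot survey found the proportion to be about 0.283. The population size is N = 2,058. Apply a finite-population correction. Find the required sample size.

395

For a proportion with margin E = 0.04 at 95% confidence, z = 1.960.
n = p̂(1−p̂)(z/E)² = 0.283 × 0.717 × (1.960/0.04)² = 487.19 — call this n₀.
Finite-population correction with N = 2,058: n = n₀ / (1 + (n₀−1)/N) = 487.19 / 1.236 = 394.17
Round up: n = 395.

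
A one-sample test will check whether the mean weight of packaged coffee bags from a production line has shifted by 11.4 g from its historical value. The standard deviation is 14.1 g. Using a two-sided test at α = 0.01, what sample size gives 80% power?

For a one-sample z-test, n = ((z_{α/2} + z_β)·σ/δ)².
z_{α/2} = 2.576 (two-sided α = 0.01); z_β = 0.842 (power 80% → β = 0.2).
n = (3.418 × 14.1 / 11.4)² = 17.87
Round up: n = 18.

18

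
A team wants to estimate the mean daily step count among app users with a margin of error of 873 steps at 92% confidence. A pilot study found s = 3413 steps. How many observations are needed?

For a mean, the margin of error is E = z·σ/√n, so n = (zσ/E)².
At 92% confidence, z = 1.751.
n = (1.751 × 3413 / 873)² = 46.86
Round up: n = 47.

47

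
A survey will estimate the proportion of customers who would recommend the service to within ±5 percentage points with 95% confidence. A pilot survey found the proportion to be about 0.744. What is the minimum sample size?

For a proportion with margin E = 0.05 at 95% confidence, z = 1.960.
n = p̂(1−p̂)(z/E)² = 0.744 × 0.256 × (1.960/0.05)² = 292.67
Round up: n = 293.

n = 293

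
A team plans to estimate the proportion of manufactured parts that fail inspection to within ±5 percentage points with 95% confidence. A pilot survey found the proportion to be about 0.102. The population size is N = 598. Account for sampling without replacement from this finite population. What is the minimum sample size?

n = 115

For a proportion with margin E = 0.05 at 95% confidence, z = 1.960.
n = p̂(1−p̂)(z/E)² = 0.102 × 0.898 × (1.960/0.05)² = 140.75 — call this n₀.
Finite-population correction with N = 598: n = n₀ / (1 + (n₀−1)/N) = 140.75 / 1.234 = 114.06
Round up: n = 115.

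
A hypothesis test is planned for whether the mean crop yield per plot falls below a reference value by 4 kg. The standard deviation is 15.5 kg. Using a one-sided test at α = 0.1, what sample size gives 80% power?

n = 68

For a one-sample z-test, n = ((z_α + z_β)·σ/δ)².
z_α = 1.282 (one-sided α = 0.1); z_β = 0.842 (power 80% → β = 0.2).
n = (2.124 × 15.5 / 4)² = 67.74
Round up: n = 68.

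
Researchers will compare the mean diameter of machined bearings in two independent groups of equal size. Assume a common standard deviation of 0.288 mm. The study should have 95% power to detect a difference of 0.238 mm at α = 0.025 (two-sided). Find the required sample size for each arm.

For two equal groups, n per group = 2·((z_{α/2} + z_β)·σ/δ)².
z_{α/2} = 2.241; z_β = 1.645 (power 95%).
n = 2 × (3.886 × 0.288 / 0.238)² = 2 × 22.11 = 44.22
Round up: n = 45 per group.

45 per group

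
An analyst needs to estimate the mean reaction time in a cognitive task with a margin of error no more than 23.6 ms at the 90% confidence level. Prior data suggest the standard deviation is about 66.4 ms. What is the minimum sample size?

For a mean, the margin of error is E = z·σ/√n, so n = (zσ/E)².
At 90% confidence, z = 1.645.
n = (1.645 × 66.4 / 23.6)² = 21.42
Round up: n = 22.

22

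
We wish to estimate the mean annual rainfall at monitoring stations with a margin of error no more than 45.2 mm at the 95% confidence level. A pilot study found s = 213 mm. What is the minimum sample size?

86

For a mean, the margin of error is E = z·σ/√n, so n = (zσ/E)².
At 95% confidence, z = 1.960.
n = (1.960 × 213 / 45.2)² = 85.31
Round up: n = 86.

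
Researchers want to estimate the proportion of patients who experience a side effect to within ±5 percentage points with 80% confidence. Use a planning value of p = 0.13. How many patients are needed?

For a proportion with margin E = 0.05 at 80% confidence, z = 1.282.
n = p̂(1−p̂)(z/E)² = 0.13 × 0.87 × (1.282/0.05)² = 74.35
Round up: n = 75.

75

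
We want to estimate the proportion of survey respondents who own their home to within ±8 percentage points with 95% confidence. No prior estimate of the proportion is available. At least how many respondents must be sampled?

For a proportion with margin E = 0.08 at 95% confidence, z = 1.960.
With no prior estimate, use p = 0.5, which maximizes p(1−p) at 0.25.
n = 0.25 × (z/E)² = 0.25 × (1.960/0.08)² = 150.06
Round up: n = 151.

151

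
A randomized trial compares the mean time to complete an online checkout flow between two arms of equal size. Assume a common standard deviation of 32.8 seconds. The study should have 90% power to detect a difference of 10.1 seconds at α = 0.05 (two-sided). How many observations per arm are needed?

For two equal groups, n per group = 2·((z_{α/2} + z_β)·σ/δ)².
z_{α/2} = 1.960; z_β = 1.282 (power 90%).
n = 2 × (3.242 × 32.8 / 10.1)² = 2 × 110.85 = 221.70
Round up: n = 222 per group.

222 per group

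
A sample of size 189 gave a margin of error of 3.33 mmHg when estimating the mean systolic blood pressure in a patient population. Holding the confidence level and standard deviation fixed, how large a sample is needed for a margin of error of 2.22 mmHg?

426

Margin of error scales as 1/√n, so n₂ = n₁·(E₁/E₂)².
n₂ = 189 × (3.33/2.22)² = 189 × 2.25 = 425.25
Round up: n₂ = 426.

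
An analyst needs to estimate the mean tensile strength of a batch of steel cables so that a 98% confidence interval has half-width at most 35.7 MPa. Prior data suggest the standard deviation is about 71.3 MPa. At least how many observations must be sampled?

For a mean, the margin of error is E = z·σ/√n, so n = (zσ/E)².
At 98% confidence, z = 2.326.
n = (2.326 × 71.3 / 35.7)² = 21.58
Round up: n = 22.

n = 22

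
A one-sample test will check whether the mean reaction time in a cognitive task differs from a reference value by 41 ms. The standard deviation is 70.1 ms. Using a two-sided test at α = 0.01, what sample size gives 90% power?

44

For a one-sample z-test, n = ((z_{α/2} + z_β)·σ/δ)².
z_{α/2} = 2.576 (two-sided α = 0.01); z_β = 1.282 (power 90% → β = 0.1).
n = (3.858 × 70.1 / 41)² = 43.51
Round up: n = 44.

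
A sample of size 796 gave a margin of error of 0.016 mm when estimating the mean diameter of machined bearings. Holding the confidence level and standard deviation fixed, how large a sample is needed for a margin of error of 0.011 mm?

n = 1685

Margin of error scales as 1/√n, so n₂ = n₁·(E₁/E₂)².
n₂ = 796 × (0.016/0.011)² = 796 × 2.116 = 1684.34
Round up: n₂ = 1685.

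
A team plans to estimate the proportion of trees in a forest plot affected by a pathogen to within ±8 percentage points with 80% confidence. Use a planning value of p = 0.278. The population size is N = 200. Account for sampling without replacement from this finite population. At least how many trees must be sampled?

For a proportion with margin E = 0.08 at 80% confidence, z = 1.282.
n = p̂(1−p̂)(z/E)² = 0.278 × 0.722 × (1.282/0.08)² = 51.54 — call this n₀.
Finite-population correction with N = 200: n = n₀ / (1 + (n₀−1)/N) = 51.54 / 1.253 = 41.13
Round up: n = 42.

42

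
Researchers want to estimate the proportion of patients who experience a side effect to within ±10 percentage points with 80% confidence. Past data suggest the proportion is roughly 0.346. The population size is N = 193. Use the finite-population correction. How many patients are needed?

32

For a proportion with margin E = 0.1 at 80% confidence, z = 1.282.
n = p̂(1−p̂)(z/E)² = 0.346 × 0.654 × (1.282/0.1)² = 37.19 — call this n₀.
Finite-population correction with N = 193: n = n₀ / (1 + (n₀−1)/N) = 37.19 / 1.188 = 31.30
Round up: n = 32.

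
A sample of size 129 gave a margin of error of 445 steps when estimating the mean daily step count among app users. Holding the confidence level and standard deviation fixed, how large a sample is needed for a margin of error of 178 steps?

807

Margin of error scales as 1/√n, so n₂ = n₁·(E₁/E₂)².
n₂ = 129 × (445/178)² = 129 × 6.25 = 806.25
Round up: n₂ = 807.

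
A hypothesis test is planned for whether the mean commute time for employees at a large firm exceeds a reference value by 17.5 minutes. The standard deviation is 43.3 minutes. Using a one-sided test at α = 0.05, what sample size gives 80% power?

38

For a one-sample z-test, n = ((z_α + z_β)·σ/δ)².
z_α = 1.645 (one-sided α = 0.05); z_β = 0.842 (power 80% → β = 0.2).
n = (2.487 × 43.3 / 17.5)² = 37.87
Round up: n = 38.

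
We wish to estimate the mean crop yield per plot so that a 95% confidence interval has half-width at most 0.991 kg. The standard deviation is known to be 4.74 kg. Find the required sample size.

For a mean, the margin of error is E = z·σ/√n, so n = (zσ/E)².
At 95% confidence, z = 1.960.
n = (1.960 × 4.74 / 0.991)² = 87.89
Round up: n = 88.

88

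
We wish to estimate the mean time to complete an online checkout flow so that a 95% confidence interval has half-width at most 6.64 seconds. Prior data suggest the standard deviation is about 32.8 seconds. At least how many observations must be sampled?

For a mean, the margin of error is E = z·σ/√n, so n = (zσ/E)².
At 95% confidence, z = 1.960.
n = (1.960 × 32.8 / 6.64)² = 93.74
Round up: n = 94.

n = 94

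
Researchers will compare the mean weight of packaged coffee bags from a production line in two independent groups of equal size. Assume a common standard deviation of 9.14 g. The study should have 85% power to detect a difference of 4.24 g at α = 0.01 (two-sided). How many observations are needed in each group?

122 per group

For two equal groups, n per group = 2·((z_{α/2} + z_β)·σ/δ)².
z_{α/2} = 2.576; z_β = 1.036 (power 85%).
n = 2 × (3.612 × 9.14 / 4.24)² = 2 × 60.63 = 121.26
Round up: n = 122 per group.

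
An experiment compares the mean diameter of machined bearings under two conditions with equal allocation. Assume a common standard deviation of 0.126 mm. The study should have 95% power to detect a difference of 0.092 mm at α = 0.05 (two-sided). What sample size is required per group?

For two equal groups, n per group = 2·((z_{α/2} + z_β)·σ/δ)².
z_{α/2} = 1.960; z_β = 1.645 (power 95%).
n = 2 × (3.605 × 0.126 / 0.092)² = 2 × 24.38 = 48.76
Round up: n = 49 per group.

49 per group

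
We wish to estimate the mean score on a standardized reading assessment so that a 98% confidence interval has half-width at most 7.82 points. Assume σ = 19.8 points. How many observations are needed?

For a mean, the margin of error is E = z·σ/√n, so n = (zσ/E)².
At 98% confidence, z = 2.326.
n = (2.326 × 19.8 / 7.82)² = 34.68
Round up: n = 35.

35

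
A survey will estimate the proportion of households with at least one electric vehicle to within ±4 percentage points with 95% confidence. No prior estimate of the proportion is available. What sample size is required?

For a proportion with margin E = 0.04 at 95% confidence, z = 1.960.
With no prior estimate, use p = 0.5, which maximizes p(1−p) at 0.25.
n = 0.25 × (z/E)² = 0.25 × (1.960/0.04)² = 600.25
Round up: n = 601.

601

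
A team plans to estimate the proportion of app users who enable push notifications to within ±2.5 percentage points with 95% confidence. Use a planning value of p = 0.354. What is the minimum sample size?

For a proportion with margin E = 0.025 at 95% confidence, z = 1.960.
n = p̂(1−p̂)(z/E)² = 0.354 × 0.646 × (1.960/0.025)² = 1405.62
Round up: n = 1406.

1406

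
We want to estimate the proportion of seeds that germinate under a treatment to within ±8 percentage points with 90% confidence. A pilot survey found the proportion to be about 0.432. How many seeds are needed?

For a proportion with margin E = 0.08 at 90% confidence, z = 1.645.
n = p̂(1−p̂)(z/E)² = 0.432 × 0.568 × (1.645/0.08)² = 103.75
Round up: n = 104.

104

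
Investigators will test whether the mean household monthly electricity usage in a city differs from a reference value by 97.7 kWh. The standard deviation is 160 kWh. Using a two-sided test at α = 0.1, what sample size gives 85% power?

20

For a one-sample z-test, n = ((z_{α/2} + z_β)·σ/δ)².
z_{α/2} = 1.645 (two-sided α = 0.1); z_β = 1.036 (power 85% → β = 0.15).
n = (2.681 × 160 / 97.7)² = 19.28
Round up: n = 20.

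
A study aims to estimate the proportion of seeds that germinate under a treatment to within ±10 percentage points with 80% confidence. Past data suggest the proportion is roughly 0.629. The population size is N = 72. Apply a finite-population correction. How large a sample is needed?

n = 26

For a proportion with margin E = 0.1 at 80% confidence, z = 1.282.
n = p̂(1−p̂)(z/E)² = 0.629 × 0.371 × (1.282/0.1)² = 38.35 — call this n₀.
Finite-population correction with N = 72: n = n₀ / (1 + (n₀−1)/N) = 38.35 / 1.519 = 25.25
Round up: n = 26.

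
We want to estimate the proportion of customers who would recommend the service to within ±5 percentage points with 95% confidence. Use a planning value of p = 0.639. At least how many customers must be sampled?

For a proportion with margin E = 0.05 at 95% confidence, z = 1.960.
n = p̂(1−p̂)(z/E)² = 0.639 × 0.361 × (1.960/0.05)² = 354.47
Round up: n = 355.

355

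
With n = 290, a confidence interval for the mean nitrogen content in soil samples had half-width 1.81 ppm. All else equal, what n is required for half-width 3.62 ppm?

Margin of error scales as 1/√n, so n₂ = n₁·(E₁/E₂)².
n₂ = 290 × (1.81/3.62)² = 290 × 0.25 = 72.50
Round up: n₂ = 73.

73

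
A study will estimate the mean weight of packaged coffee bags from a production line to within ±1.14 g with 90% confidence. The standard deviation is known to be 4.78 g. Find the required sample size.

48

For a mean, the margin of error is E = z·σ/√n, so n = (zσ/E)².
At 90% confidence, z = 1.645.
n = (1.645 × 4.78 / 1.14)² = 47.57
Round up: n = 48.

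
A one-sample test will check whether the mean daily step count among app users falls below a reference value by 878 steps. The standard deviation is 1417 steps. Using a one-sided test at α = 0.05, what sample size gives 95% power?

n = 29

For a one-sample z-test, n = ((z_α + z_β)·σ/δ)².
z_α = 1.645 (one-sided α = 0.05); z_β = 1.645 (power 95% → β = 0.05).
n = (3.290 × 1417 / 878)² = 28.19
Round up: n = 29.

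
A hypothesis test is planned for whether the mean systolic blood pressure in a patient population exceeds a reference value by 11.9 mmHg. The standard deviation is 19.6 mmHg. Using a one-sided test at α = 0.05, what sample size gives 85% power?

20

For a one-sample z-test, n = ((z_α + z_β)·σ/δ)².
z_α = 1.645 (one-sided α = 0.05); z_β = 1.036 (power 85% → β = 0.15).
n = (2.681 × 19.6 / 11.9)² = 19.50
Round up: n = 20.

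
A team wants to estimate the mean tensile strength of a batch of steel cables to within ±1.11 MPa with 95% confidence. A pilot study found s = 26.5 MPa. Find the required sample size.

n = 2190

For a mean, the margin of error is E = z·σ/√n, so n = (zσ/E)².
At 95% confidence, z = 1.960.
n = (1.960 × 26.5 / 1.11)² = 2189.57
Round up: n = 2190.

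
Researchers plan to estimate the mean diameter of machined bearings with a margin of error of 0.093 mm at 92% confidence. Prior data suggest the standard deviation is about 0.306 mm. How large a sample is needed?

For a mean, the margin of error is E = z·σ/√n, so n = (zσ/E)².
At 92% confidence, z = 1.751.
n = (1.751 × 0.306 / 0.093)² = 33.19
Round up: n = 34.

34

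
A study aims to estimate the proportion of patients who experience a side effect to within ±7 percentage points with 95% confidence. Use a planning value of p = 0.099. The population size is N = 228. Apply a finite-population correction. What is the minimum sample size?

n = 54

For a proportion with margin E = 0.07 at 95% confidence, z = 1.960.
n = p̂(1−p̂)(z/E)² = 0.099 × 0.901 × (1.960/0.07)² = 69.93 — call this n₀.
Finite-population correction with N = 228: n = n₀ / (1 + (n₀−1)/N) = 69.93 / 1.302 = 53.71
Round up: n = 54.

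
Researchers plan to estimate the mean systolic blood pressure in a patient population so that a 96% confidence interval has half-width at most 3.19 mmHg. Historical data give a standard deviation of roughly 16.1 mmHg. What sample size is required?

108

For a mean, the margin of error is E = z·σ/√n, so n = (zσ/E)².
At 96% confidence, z = 2.054.
n = (2.054 × 16.1 / 3.19)² = 107.47
Round up: n = 108.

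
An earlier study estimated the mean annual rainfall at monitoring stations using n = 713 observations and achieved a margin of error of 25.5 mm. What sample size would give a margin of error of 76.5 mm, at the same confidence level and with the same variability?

Margin of error scales as 1/√n, so n₂ = n₁·(E₁/E₂)².
n₂ = 713 × (25.5/76.5)² = 713 × 0.1111 = 79.21
Round up: n₂ = 80.

80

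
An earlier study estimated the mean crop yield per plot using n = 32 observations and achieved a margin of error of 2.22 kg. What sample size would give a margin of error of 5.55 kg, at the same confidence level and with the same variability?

6

Margin of error scales as 1/√n, so n₂ = n₁·(E₁/E₂)².
n₂ = 32 × (2.22/5.55)² = 32 × 0.16 = 5.12
Round up: n₂ = 6.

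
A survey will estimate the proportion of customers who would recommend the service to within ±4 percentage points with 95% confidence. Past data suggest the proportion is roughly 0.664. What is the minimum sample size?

For a proportion with margin E = 0.04 at 95% confidence, z = 1.960.
n = p̂(1−p̂)(z/E)² = 0.664 × 0.336 × (1.960/0.04)² = 535.67
Round up: n = 536.

536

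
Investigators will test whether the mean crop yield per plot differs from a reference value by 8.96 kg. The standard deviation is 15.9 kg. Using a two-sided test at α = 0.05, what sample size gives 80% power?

For a one-sample z-test, n = ((z_{α/2} + z_β)·σ/δ)².
z_{α/2} = 1.960 (two-sided α = 0.05); z_β = 0.842 (power 80% → β = 0.2).
n = (2.802 × 15.9 / 8.96)² = 24.72
Round up: n = 25.

25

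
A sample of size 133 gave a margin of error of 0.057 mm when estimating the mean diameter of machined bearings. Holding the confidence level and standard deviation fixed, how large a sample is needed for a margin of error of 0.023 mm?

Margin of error scales as 1/√n, so n₂ = n₁·(E₁/E₂)².
n₂ = 133 × (0.057/0.023)² = 133 × 6.142 = 816.89
Round up: n₂ = 817.

n = 817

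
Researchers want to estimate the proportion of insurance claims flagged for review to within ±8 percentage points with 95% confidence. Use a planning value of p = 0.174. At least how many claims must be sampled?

For a proportion with margin E = 0.08 at 95% confidence, z = 1.960.
n = p̂(1−p̂)(z/E)² = 0.174 × 0.826 × (1.960/0.08)² = 86.27
Round up: n = 87.

n = 87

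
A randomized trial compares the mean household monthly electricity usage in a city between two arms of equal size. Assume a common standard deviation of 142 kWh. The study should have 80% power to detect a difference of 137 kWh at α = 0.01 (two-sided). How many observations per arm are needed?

For two equal groups, n per group = 2·((z_{α/2} + z_β)·σ/δ)².
z_{α/2} = 2.576; z_β = 0.842 (power 80%).
n = 2 × (3.418 × 142 / 137)² = 2 × 12.55 = 25.10
Round up: n = 26 per group.

26 per group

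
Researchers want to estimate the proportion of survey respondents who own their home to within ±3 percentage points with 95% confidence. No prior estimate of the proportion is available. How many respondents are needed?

1068

For a proportion with margin E = 0.03 at 95% confidence, z = 1.960.
With no prior estimate, use p = 0.5, which maximizes p(1−p) at 0.25.
n = 0.25 × (z/E)² = 0.25 × (1.960/0.03)² = 1067.11
Round up: n = 1068.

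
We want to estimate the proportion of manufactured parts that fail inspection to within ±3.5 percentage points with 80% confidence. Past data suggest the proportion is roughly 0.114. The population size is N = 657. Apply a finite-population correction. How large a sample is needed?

113

For a proportion with margin E = 0.035 at 80% confidence, z = 1.282.
n = p̂(1−p̂)(z/E)² = 0.114 × 0.886 × (1.282/0.035)² = 135.51 — call this n₀.
Finite-population correction with N = 657: n = n₀ / (1 + (n₀−1)/N) = 135.51 / 1.205 = 112.46
Round up: n = 113.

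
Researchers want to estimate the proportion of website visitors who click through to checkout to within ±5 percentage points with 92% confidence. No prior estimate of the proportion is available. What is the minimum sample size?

For a proportion with margin E = 0.05 at 92% confidence, z = 1.751.
With no prior estimate, use p = 0.5, which maximizes p(1−p) at 0.25.
n = 0.25 × (z/E)² = 0.25 × (1.751/0.05)² = 306.60
Round up: n = 307.

307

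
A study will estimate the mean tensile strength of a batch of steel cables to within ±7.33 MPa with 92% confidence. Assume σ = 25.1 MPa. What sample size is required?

36

For a mean, the margin of error is E = z·σ/√n, so n = (zσ/E)².
At 92% confidence, z = 1.751.
n = (1.751 × 25.1 / 7.33)² = 35.95
Round up: n = 36.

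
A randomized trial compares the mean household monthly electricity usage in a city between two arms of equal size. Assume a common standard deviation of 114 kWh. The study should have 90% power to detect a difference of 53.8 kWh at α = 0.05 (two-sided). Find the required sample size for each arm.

95 per group

For two equal groups, n per group = 2·((z_{α/2} + z_β)·σ/δ)².
z_{α/2} = 1.960; z_β = 1.282 (power 90%).
n = 2 × (3.242 × 114 / 53.8)² = 2 × 47.19 = 94.38
Round up: n = 95 per group.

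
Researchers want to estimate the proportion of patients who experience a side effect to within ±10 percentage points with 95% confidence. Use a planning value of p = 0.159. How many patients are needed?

52

For a proportion with margin E = 0.1 at 95% confidence, z = 1.960.
n = p̂(1−p̂)(z/E)² = 0.159 × 0.841 × (1.960/0.1)² = 51.37
Round up: n = 52.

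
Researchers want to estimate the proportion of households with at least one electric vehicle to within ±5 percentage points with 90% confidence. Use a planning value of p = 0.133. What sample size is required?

125

For a proportion with margin E = 0.05 at 90% confidence, z = 1.645.
n = p̂(1−p̂)(z/E)² = 0.133 × 0.867 × (1.645/0.05)² = 124.81
Round up: n = 125.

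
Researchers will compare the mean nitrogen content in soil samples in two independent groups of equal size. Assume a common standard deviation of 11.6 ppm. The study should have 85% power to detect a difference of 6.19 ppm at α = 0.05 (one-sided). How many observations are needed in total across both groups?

For two equal groups, n per group = 2·((z_α + z_β)·σ/δ)².
z_α = 1.645; z_β = 1.036 (power 85%).
n = 2 × (2.681 × 11.6 / 6.19)² = 2 × 25.24 = 50.48
Round up: n = 51 per group.
Total across both groups: 2 × 51 = 102.

102 total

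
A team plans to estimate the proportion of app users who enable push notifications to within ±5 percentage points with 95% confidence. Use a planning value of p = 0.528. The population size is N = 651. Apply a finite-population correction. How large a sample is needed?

n = 242

For a proportion with margin E = 0.05 at 95% confidence, z = 1.960.
n = p̂(1−p̂)(z/E)² = 0.528 × 0.472 × (1.960/0.05)² = 382.96 — call this n₀.
Finite-population correction with N = 651: n = n₀ / (1 + (n₀−1)/N) = 382.96 / 1.587 = 241.31
Round up: n = 242.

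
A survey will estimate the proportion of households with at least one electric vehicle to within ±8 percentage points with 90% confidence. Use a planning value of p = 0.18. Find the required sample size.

n = 63

For a proportion with margin E = 0.08 at 90% confidence, z = 1.645.
n = p̂(1−p̂)(z/E)² = 0.18 × 0.82 × (1.645/0.08)² = 62.41
Round up: n = 63.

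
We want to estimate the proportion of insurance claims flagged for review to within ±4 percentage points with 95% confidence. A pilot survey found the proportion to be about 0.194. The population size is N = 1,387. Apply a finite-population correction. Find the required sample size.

For a proportion with margin E = 0.04 at 95% confidence, z = 1.960.
n = p̂(1−p̂)(z/E)² = 0.194 × 0.806 × (1.960/0.04)² = 375.43 — call this n₀.
Finite-population correction with N = 1,387: n = n₀ / (1 + (n₀−1)/N) = 375.43 / 1.27 = 295.61
Round up: n = 296.

296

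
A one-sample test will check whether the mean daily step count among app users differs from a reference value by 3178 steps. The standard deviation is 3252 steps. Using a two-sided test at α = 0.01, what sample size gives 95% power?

For a one-sample z-test, n = ((z_{α/2} + z_β)·σ/δ)².
z_{α/2} = 2.576 (two-sided α = 0.01); z_β = 1.645 (power 95% → β = 0.05).
n = (4.221 × 3252 / 3178)² = 18.66
Round up: n = 19.

19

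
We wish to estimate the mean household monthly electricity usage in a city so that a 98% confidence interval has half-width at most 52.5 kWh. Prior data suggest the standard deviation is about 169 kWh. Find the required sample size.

57

For a mean, the margin of error is E = z·σ/√n, so n = (zσ/E)².
At 98% confidence, z = 2.326.
n = (2.326 × 169 / 52.5)² = 56.06
Round up: n = 57.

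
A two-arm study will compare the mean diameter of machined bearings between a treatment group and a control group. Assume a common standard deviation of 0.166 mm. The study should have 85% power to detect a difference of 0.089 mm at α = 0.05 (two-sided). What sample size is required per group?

For two equal groups, n per group = 2·((z_{α/2} + z_β)·σ/δ)².
z_{α/2} = 1.960; z_β = 1.036 (power 85%).
n = 2 × (2.996 × 0.166 / 0.089)² = 2 × 31.23 = 62.46
Round up: n = 63 per group.

63 per group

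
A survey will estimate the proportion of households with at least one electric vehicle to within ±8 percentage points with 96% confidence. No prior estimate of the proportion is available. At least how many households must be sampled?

For a proportion with margin E = 0.08 at 96% confidence, z = 2.054.
With no prior estimate, use p = 0.5, which maximizes p(1−p) at 0.25.
n = 0.25 × (z/E)² = 0.25 × (2.054/0.08)² = 164.80
Round up: n = 165.

n = 165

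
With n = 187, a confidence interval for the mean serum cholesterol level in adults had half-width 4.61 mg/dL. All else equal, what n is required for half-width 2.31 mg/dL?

Margin of error scales as 1/√n, so n₂ = n₁·(E₁/E₂)².
n₂ = 187 × (4.61/2.31)² = 187 × 3.983 = 744.82
Round up: n₂ = 745.

n = 745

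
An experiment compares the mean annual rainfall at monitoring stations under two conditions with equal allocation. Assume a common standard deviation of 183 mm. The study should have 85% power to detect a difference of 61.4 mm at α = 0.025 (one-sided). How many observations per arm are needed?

160 per group

For two equal groups, n per group = 2·((z_α + z_β)·σ/δ)².
z_α = 1.960; z_β = 1.036 (power 85%).
n = 2 × (2.996 × 183 / 61.4)² = 2 × 79.74 = 159.48
Round up: n = 160 per group.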